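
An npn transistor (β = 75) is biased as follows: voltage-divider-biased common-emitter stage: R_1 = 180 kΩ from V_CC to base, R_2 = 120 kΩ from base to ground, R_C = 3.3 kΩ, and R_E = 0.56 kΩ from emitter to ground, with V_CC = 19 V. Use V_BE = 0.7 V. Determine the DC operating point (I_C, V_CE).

I_C ≈ 4.5 mA, V_CE ≈ 1.5 V

Thevenize the base divider: V_Th = V_CC·R_2/(R_1+R_2) = 19×120/300 = 7.6 V, R_Th = R_1‖R_2 = 72 kΩ.
Base-emitter loop: V_Th = I_B·R_Th + V_BE + (β+1)I_B·R_E, so I_B = (7.6 − 0.7) / (72 + 76×0.56) = 0.0602 mA.
I_C = β·I_B = 75×0.0602 = 4.52 mA, and I_E = (β+1)I_B = 4.58 mA.
V_CE = V_CC − I_C·R_C − I_E·R_E = 19 − 4.52×3.3 − 4.58×0.56 = 1.53 V.
V_CE = 1.53 V > 0.2 V confirms active-region operation.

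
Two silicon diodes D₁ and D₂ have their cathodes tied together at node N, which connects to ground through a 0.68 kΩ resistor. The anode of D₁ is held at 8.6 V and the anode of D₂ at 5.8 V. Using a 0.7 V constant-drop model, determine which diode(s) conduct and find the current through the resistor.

Only D₁ conducts; I_R ≈ 12 mA

Assume both conduct. Then node N would need to be at both 8.6−0.7 = 7.9 V and 5.8−0.7 = 5.1 V, which is impossible.
Assume only D₁ conducts: V_N = 8.6 − 0.7 = 7.9 V, so I_R = 7.9/0.68 = 11.6 mA.
Check D₂: its anode-to-cathode voltage is 5.8 − 7.9 = -2.1 V < 0.7 V, so it is off. The assumption is consistent.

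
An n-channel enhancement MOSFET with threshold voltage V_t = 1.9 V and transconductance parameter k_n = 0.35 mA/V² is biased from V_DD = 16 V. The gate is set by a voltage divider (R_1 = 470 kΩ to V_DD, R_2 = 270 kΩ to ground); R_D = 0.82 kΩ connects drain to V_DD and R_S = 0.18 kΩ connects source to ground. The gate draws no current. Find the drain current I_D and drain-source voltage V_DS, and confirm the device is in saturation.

I_D ≈ 2.2 mA, V_DS ≈ 14 V

V_G = V_DD·R_2/(R_1+R_2) = 16×270/740 = 5.84 V.
Assume saturation: I_D = (k_n/2)(V_GS − V_t)² with V_GS = V_G − I_D·R_S = 5.84 − 0.18·I_D.
Substituting gives 0.00567·I_D² − 1.25·I_D + 2.71 = 0, with roots I_D = 2.2 or 218 mA.
The root I_D = 218 mA gives V_GS = -33.4 V ≤ V_t, so take I_D = 2.2 mA.
Then V_GS = 5.44 V and V_DS = V_DD − I_D(R_D+R_S) = 16 − 2.2×1 = 13.8 V.
Saturation requires V_DS ≥ V_GS − V_t = 3.54 V; 13.8 ≥ 3.54 ✓.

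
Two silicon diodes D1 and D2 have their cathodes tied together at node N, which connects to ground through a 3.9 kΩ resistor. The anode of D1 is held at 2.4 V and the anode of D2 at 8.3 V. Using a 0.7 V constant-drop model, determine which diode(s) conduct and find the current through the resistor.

Assume both conduct. Then node N would need to be at both 2.4−0.7 = 1.7 V and 8.3−0.7 = 7.6 V, which is impossible.
Assume only D2 conducts: V_N = 8.3 − 0.7 = 7.6 V, so I_R = 7.6/3.9 = 1.95 mA.
Check D1: its anode-to-cathode voltage is 2.4 − 7.6 = -5.2 V < 0.7 V, so it is off. The assumption is consistent.

Only D2 conducts; I_R ≈ 1.9 mA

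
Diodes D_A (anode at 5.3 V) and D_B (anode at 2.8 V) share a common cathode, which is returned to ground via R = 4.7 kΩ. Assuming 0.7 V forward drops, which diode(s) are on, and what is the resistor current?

Only D_A conducts; I_R ≈ 0.98 mA

Assume both conduct. Then node N would need to be at both 5.3−0.7 = 4.6 V and 2.8−0.7 = 2.1 V, which is impossible.
Assume only D_A conducts: V_N = 5.3 − 0.7 = 4.6 V, so I_R = 4.6/4.7 = 0.979 mA.
Check D_B: its anode-to-cathode voltage is 2.8 − 4.6 = -1.8 V < 0.7 V, so it is off. The assumption is consistent.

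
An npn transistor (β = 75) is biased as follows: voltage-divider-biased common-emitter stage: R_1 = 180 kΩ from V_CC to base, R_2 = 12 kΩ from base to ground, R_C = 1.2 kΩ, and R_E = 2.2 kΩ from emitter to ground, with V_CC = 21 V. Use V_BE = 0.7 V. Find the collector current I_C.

Thevenize the base divider: V_Th = V_CC·R_2/(R_1+R_2) = 21×12/192 = 1.31 V, R_Th = R_1‖R_2 = 11.2 kΩ.
Base-emitter loop: V_Th = I_B·R_Th + V_BE + (β+1)I_B·R_E, so I_B = (1.31 − 0.7) / (11.2 + 76×2.2) = 0.00343 mA.
I_C = β·I_B = 75×0.00343 = 0.257 mA, and I_E = (β+1)I_B = 0.261 mA.
V_CE = V_CC − I_C·R_C − I_E·R_E = 21 − 0.257×1.2 − 0.261×2.2 = 20.1 V.
V_CE = 20.1 V > 0.2 V confirms active-region operation.

I_C ≈ 0.26 mA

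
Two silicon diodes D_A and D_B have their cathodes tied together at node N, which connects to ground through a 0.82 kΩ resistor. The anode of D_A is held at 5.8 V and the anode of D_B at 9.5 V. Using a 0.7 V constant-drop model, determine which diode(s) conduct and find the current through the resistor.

Assume both conduct. Then node N would need to be at both 5.8−0.7 = 5.1 V and 9.5−0.7 = 8.8 V, which is impossible.
Assume only D_B conducts: V_N = 9.5 − 0.7 = 8.8 V, so I_R = 8.8/0.82 = 10.7 mA.
Check D_A: its anode-to-cathode voltage is 5.8 − 8.8 = -3 V < 0.7 V, so it is off. The assumption is consistent.

Only D_B conducts; I_R ≈ 11 mA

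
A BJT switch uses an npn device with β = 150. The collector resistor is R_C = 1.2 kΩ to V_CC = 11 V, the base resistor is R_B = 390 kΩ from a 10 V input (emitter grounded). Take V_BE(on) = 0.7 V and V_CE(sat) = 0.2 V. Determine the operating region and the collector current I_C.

Assume active. Base-emitter loop: I_B = (V_BB − V_BE)/R_B = (10 − 0.7)/390 = 0.0238 mA.
I_C = β·I_B = 150×0.0238 = 3.58 mA.
V_CE = V_CC − I_C·R_C = 11 − 3.58×1.2 = 6.71 V > V_CE(sat), so the active-region assumption holds.

active; I_C ≈ 3.6 mA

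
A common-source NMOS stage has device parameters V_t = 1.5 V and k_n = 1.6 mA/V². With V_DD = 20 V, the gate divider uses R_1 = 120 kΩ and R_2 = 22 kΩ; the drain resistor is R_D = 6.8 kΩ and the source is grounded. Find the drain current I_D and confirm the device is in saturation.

V_G = V_DD·R_2/(R_1+R_2) = 20×22/142 = 3.1 V. With the source grounded, V_GS = V_G = 3.1 V.
Assume saturation: I_D = (k_n/2)(V_GS − V_t)² = (1.6/2)×(3.1 − 1.5)² = 0.8×1.6² = 2.04 mA.
V_DS = V_DD − I_D·R_D = 20 − 2.04×6.8 = 6.1 V.
Saturation requires V_DS ≥ V_GS − V_t = 1.6 V; 6.1 ≥ 1.6 ✓.

I_D ≈ 2 mA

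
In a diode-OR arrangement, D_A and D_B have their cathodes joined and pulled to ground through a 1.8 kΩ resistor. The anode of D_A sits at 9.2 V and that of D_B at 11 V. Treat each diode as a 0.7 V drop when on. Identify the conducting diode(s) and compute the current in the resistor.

Only D_B conducts; I_R ≈ 5.7 mA

Assume both conduct. Then node N would need to be at both 9.2−0.7 = 8.5 V and 11−0.7 = 10.3 V, which is impossible.
Assume only D_B conducts: V_N = 11 − 0.7 = 10.3 V, so I_R = 10.3/1.8 = 5.72 mA.
Check D_A: its anode-to-cathode voltage is 9.2 − 10.3 = -1.1 V < 0.7 V, so it is off. The assumption is consistent.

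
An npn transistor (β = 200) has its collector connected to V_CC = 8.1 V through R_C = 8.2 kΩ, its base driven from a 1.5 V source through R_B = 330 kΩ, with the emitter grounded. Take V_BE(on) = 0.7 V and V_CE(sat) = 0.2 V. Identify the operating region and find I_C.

active; I_C ≈ 0.48 mA

Assume active. Base-emitter loop: I_B = (V_BB − V_BE)/R_B = (1.5 − 0.7)/330 = 0.00242 mA.
I_C = β·I_B = 200×0.00242 = 0.485 mA.
V_CE = V_CC − I_C·R_C = 8.1 − 0.485×8.2 = 4.12 V > V_CE(sat), so the active-region assumption holds.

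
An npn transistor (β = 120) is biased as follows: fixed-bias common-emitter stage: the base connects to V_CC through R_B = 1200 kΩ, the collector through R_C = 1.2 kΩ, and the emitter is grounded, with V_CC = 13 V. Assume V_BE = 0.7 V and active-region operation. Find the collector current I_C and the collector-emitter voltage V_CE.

Base loop: V_CC = I_B·R_B + V_BE, so I_B = (13 − 0.7)/1200 kΩ = 0.0103 mA.
In the active region I_C = β·I_B = 120 × 0.0103 = 1.23 mA.
Collector loop: V_CE = V_CC − I_C·R_C = 13 − 1.23×1.2 = 11.5 V.
Since V_CE = 11.5 V > V_CE(sat) ≈ 0.2 V, the transistor is in the active region as assumed.

I_C ≈ 1.2 mA, V_CE ≈ 12 V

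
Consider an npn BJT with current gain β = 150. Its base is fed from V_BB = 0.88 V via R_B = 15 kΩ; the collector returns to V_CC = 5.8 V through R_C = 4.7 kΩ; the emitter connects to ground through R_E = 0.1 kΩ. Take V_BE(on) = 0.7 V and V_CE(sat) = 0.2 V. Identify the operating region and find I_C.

active; I_C ≈ 0.9 mA

Assume active. Base-emitter loop: I_B = (V_BB − V_BE)/(R_B + (β+1)R_E) = (0.88 − 0.7)/(15 + 151×0.1) = 0.00598 mA.
I_C = β·I_B = 150×0.00598 = 0.897 mA.
V_CE = V_CC − I_C·R_C − I_E·R_E = 5.8 − 0.897×4.7 − 0.903×0.1 = 1.49 V > V_CE(sat), so the active-region assumption holds.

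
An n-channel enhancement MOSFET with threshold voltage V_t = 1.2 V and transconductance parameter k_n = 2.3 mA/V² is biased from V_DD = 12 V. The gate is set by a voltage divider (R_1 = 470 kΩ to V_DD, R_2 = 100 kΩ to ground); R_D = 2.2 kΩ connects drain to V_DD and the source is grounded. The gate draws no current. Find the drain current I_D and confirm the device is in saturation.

I_D ≈ 0.94 mA

V_G = V_DD·R_2/(R_1+R_2) = 12×100/570 = 2.11 V. With the source grounded, V_GS = V_G = 2.11 V.
Assume saturation: I_D = (k_n/2)(V_GS − V_t)² = (2.3/2)×(2.11 − 1.2)² = 1.15×0.905² = 0.942 mA.
V_DS = V_DD − I_D·R_D = 12 − 0.942×2.2 = 9.93 V.
Saturation requires V_DS ≥ V_GS − V_t = 0.905 V; 9.93 ≥ 0.905 ✓.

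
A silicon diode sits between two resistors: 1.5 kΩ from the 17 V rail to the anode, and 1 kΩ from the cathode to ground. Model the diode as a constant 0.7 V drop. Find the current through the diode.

The two resistors are in series with the diode, so KVL gives 17 = I·1.5 + 0.7 + I·1.
I = (17 − 0.7) / (1.5 + 1) kΩ = 16.3 / 2.5 = 6.52 mA.

I ≈ 6.5 mA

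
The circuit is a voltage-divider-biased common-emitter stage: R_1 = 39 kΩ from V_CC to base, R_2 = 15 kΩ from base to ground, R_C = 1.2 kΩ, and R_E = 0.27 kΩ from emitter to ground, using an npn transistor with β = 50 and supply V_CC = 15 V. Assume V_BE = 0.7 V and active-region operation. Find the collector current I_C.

Thevenize the base divider: V_Th = V_CC·R_2/(R_1+R_2) = 15×15/54 = 4.17 V, R_Th = R_1‖R_2 = 10.8 kΩ.
Base-emitter loop: V_Th = I_B·R_Th + V_BE + (β+1)I_B·R_E, so I_B = (4.17 − 0.7) / (10.8 + 51×0.27) = 0.141 mA.
I_C = β·I_B = 50×0.141 = 7.05 mA, and I_E = (β+1)I_B = 7.19 mA.
V_CE = V_CC − I_C·R_C − I_E·R_E = 15 − 7.05×1.2 − 7.19×0.27 = 4.61 V.
V_CE = 4.61 V > 0.2 V confirms active-region operation.

I_C ≈ 7 mA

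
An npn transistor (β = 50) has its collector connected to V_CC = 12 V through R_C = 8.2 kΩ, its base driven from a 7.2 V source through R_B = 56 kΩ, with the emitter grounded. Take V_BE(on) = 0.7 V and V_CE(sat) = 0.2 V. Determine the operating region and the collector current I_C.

Assume active: I_B = (7.2 − 0.7)/56 = 0.116 mA, giving I_C = β·I_B = 5.8 mA.
But then V_CE = 12 − 5.8×8.2 = -35.6 V < V_CE(sat) = 0.2 V — impossible in the active region.
So the transistor is saturated. With V_CE = 0.2 V, I_C = (V_CC − 0.2)/R_C = 11.8/8.2 = 1.44 mA.
Check: β·I_B = 5.8 mA > I_C = 1.44 mA, confirming saturation.

saturation; I_C ≈ 1.4 mA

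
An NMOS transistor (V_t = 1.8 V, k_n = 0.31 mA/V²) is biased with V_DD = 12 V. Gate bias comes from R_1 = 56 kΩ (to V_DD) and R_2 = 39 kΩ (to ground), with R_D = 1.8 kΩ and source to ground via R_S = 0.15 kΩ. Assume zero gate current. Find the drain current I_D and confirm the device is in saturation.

I_D ≈ 1.3 mA

V_G = V_DD·R_2/(R_1+R_2) = 12×39/95 = 4.93 V.
Assume saturation: I_D = (k_n/2)(V_GS − V_t)² with V_GS = V_G − I_D·R_S = 4.93 − 0.15·I_D.
Substituting gives 0.00349·I_D² − 1.15·I_D + 1.51 = 0, with roots I_D = 1.33 or 327 mA.
The root I_D = 327 mA gives V_GS = -44.1 V ≤ V_t, so take I_D = 1.33 mA.
Then V_GS = 4.73 V and V_DS = V_DD − I_D(R_D+R_S) = 12 − 1.33×1.95 = 9.41 V.
Saturation requires V_DS ≥ V_GS − V_t = 2.93 V; 9.41 ≥ 2.93 ✓.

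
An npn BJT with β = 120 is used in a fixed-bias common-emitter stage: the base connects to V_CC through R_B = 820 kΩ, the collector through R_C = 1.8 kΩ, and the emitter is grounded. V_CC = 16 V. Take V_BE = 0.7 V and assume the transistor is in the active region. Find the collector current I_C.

Base loop: V_CC = I_B·R_B + V_BE, so I_B = (16 − 0.7)/820 kΩ = 0.0187 mA.
In the active region I_C = β·I_B = 120 × 0.0187 = 2.24 mA.
Collector loop: V_CE = V_CC − I_C·R_C = 16 − 2.24×1.8 = 12 V.
Since V_CE = 12 V > V_CE(sat) ≈ 0.2 V, the transistor is in the active region as assumed.

I_C ≈ 2.2 mA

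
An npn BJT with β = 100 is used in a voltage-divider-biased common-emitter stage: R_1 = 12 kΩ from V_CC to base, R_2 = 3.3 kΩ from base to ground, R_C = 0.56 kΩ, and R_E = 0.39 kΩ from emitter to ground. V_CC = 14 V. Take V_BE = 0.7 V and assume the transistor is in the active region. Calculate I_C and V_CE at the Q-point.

I_C ≈ 5.5 mA, V_CE ≈ 8.7 V

Thevenize the base divider: V_Th = V_CC·R_2/(R_1+R_2) = 14×3.3/15.3 = 3.02 V, R_Th = R_1‖R_2 = 2.59 kΩ.
Base-emitter loop: V_Th = I_B·R_Th + V_BE + (β+1)I_B·R_E, so I_B = (3.02 − 0.7) / (2.59 + 101×0.39) = 0.0553 mA.
I_C = β·I_B = 100×0.0553 = 5.53 mA, and I_E = (β+1)I_B = 5.58 mA.
V_CE = V_CC − I_C·R_C − I_E·R_E = 14 − 5.53×0.56 − 5.58×0.39 = 8.73 V.
V_CE = 8.73 V > 0.2 V confirms active-region operation.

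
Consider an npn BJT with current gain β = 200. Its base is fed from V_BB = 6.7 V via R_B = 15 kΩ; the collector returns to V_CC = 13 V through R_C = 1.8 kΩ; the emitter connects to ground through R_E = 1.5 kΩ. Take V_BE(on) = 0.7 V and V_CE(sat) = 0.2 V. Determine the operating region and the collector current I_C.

active; I_C ≈ 3.8 mA

Assume active. Base-emitter loop: I_B = (V_BB − V_BE)/(R_B + (β+1)R_E) = (6.7 − 0.7)/(15 + 201×1.5) = 0.019 mA.
I_C = β·I_B = 200×0.019 = 3.79 mA.
V_CE = V_CC − I_C·R_C − I_E·R_E = 13 − 3.79×1.8 − 3.81×1.5 = 0.46 V > V_CE(sat), so the active-region assumption holds.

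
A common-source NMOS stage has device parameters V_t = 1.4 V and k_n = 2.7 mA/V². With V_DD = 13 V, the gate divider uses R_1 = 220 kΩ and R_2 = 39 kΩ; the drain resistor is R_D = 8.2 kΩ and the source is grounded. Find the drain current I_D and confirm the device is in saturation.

I_D ≈ 0.42 mA

V_G = V_DD·R_2/(R_1+R_2) = 13×39/259 = 1.96 V. With the source grounded, V_GS = V_G = 1.96 V.
Assume saturation: I_D = (k_n/2)(V_GS − V_t)² = (2.7/2)×(1.96 − 1.4)² = 1.35×0.558² = 0.42 mA.
V_DS = V_DD − I_D·R_D = 13 − 0.42×8.2 = 9.56 V.
Saturation requires V_DS ≥ V_GS − V_t = 0.558 V; 9.56 ≥ 0.558 ✓.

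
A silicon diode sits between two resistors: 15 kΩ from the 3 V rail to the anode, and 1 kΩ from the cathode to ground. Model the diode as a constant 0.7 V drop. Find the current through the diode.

I ≈ 0.14 mA

The two resistors are in series with the diode, so KVL gives 3 = I·15 + 0.7 + I·1.
I = (3 − 0.7) / (15 + 1) kΩ = 2.3 / 16 = 0.144 mA.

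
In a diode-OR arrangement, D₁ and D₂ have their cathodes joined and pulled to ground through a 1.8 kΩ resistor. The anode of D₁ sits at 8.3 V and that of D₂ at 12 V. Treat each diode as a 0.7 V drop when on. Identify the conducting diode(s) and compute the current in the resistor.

Only D₂ conducts; I_R ≈ 6.3 mA

Assume both conduct. Then node N would need to be at both 8.3−0.7 = 7.6 V and 12−0.7 = 11.3 V, which is impossible.
Assume only D₂ conducts: V_N = 12 − 0.7 = 11.3 V, so I_R = 11.3/1.8 = 6.28 mA.
Check D₁: its anode-to-cathode voltage is 8.3 − 11.3 = -3 V < 0.7 V, so it is off. The assumption is consistent.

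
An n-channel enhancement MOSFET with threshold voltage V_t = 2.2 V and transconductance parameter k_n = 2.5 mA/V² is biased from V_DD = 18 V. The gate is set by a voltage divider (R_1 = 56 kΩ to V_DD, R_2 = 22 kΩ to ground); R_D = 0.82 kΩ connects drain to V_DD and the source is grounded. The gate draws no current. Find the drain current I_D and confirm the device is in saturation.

I_D ≈ 10 mA

V_G = V_DD·R_2/(R_1+R_2) = 18×22/78 = 5.08 V. With the source grounded, V_GS = V_G = 5.08 V.
Assume saturation: I_D = (k_n/2)(V_GS − V_t)² = (2.5/2)×(5.08 − 2.2)² = 1.25×2.88² = 10.3 mA.
V_DS = V_DD − I_D·R_D = 18 − 10.3×0.82 = 9.52 V.
Saturation requires V_DS ≥ V_GS − V_t = 2.88 V; 9.52 ≥ 2.88 ✓.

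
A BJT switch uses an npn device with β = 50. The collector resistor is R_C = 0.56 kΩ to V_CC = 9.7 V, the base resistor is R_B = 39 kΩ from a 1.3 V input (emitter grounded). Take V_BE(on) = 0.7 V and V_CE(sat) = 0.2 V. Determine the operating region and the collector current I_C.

active; I_C ≈ 0.77 mA

Assume active. Base-emitter loop: I_B = (V_BB − V_BE)/R_B = (1.3 − 0.7)/39 = 0.0154 mA.
I_C = β·I_B = 50×0.0154 = 0.769 mA.
V_CE = V_CC − I_C·R_C = 9.7 − 0.769×0.56 = 9.27 V > V_CE(sat), so the active-region assumption holds.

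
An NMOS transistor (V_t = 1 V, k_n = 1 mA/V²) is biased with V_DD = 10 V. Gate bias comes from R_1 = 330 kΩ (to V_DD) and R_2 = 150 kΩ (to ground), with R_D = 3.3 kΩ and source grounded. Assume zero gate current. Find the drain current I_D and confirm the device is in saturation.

V_G = V_DD·R_2/(R_1+R_2) = 10×150/480 = 3.12 V. With the source grounded, V_GS = V_G = 3.12 V.
Assume saturation: I_D = (k_n/2)(V_GS − V_t)² = (1/2)×(3.12 − 1)² = 0.5×2.12² = 2.26 mA.
V_DS = V_DD − I_D·R_D = 10 − 2.26×3.3 = 2.55 V.
Saturation requires V_DS ≥ V_GS − V_t = 2.12 V; 2.55 ≥ 2.12 ✓.

I_D ≈ 2.3 mA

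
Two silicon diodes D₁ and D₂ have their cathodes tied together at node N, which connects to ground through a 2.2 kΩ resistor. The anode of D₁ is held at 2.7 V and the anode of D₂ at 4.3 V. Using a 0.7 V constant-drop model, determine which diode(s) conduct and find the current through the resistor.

Assume both conduct. Then node N would need to be at both 2.7−0.7 = 2 V and 4.3−0.7 = 3.6 V, which is impossible.
Assume only D₂ conducts: V_N = 4.3 − 0.7 = 3.6 V, so I_R = 3.6/2.2 = 1.64 mA.
Check D₁: its anode-to-cathode voltage is 2.7 − 3.6 = -0.9 V < 0.7 V, so it is off. The assumption is consistent.

Only D₂ conducts; I_R ≈ 1.6 mA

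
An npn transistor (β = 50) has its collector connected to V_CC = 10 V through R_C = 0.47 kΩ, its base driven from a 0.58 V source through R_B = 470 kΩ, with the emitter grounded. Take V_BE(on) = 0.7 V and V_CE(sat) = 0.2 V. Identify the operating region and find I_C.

V_BB = 0.58 V ≤ V_BE(on) = 0.7 V, so the base-emitter junction is not forward biased.
The transistor is in cutoff: I_B = I_C = 0.

cutoff; I_C ≈ 0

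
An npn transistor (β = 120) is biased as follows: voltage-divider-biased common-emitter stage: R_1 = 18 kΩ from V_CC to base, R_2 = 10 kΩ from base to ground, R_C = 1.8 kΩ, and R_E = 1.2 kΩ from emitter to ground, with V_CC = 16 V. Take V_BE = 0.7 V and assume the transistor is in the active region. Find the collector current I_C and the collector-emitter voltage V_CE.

Thevenize the base divider: V_Th = V_CC·R_2/(R_1+R_2) = 16×10/28 = 5.71 V, R_Th = R_1‖R_2 = 6.43 kΩ.
Base-emitter loop: V_Th = I_B·R_Th + V_BE + (β+1)I_B·R_E, so I_B = (5.71 − 0.7) / (6.43 + 121×1.2) = 0.0331 mA.
I_C = β·I_B = 120×0.0331 = 3.97 mA, and I_E = (β+1)I_B = 4 mA.
V_CE = V_CC − I_C·R_C − I_E·R_E = 16 − 3.97×1.8 − 4×1.2 = 4.06 V.
V_CE = 4.06 V > 0.2 V confirms active-region operation.

I_C ≈ 4 mA, V_CE ≈ 4.1 V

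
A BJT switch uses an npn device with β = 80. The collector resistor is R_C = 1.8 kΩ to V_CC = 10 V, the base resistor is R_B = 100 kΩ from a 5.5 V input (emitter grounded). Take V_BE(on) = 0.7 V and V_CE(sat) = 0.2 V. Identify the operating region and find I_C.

active; I_C ≈ 3.8 mA

Assume active. Base-emitter loop: I_B = (V_BB − V_BE)/R_B = (5.5 − 0.7)/100 = 0.048 mA.
I_C = β·I_B = 80×0.048 = 3.84 mA.
V_CE = V_CC − I_C·R_C = 10 − 3.84×1.8 = 3.09 V > V_CE(sat), so the active-region assumption holds.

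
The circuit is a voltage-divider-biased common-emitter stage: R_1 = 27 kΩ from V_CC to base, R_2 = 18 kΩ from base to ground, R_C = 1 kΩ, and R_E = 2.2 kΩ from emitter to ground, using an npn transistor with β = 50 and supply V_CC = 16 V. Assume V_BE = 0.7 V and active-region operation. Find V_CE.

Thevenize the base divider: V_Th = V_CC·R_2/(R_1+R_2) = 16×18/45 = 6.4 V, R_Th = R_1‖R_2 = 10.8 kΩ.
Base-emitter loop: V_Th = I_B·R_Th + V_BE + (β+1)I_B·R_E, so I_B = (6.4 − 0.7) / (10.8 + 51×2.2) = 0.0463 mA.
I_C = β·I_B = 50×0.0463 = 2.32 mA, and I_E = (β+1)I_B = 2.36 mA.
V_CE = V_CC − I_C·R_C − I_E·R_E = 16 − 2.32×1 − 2.36×2.2 = 8.48 V.
V_CE = 8.48 V > 0.2 V confirms active-region operation.

V_CE ≈ 8.5 V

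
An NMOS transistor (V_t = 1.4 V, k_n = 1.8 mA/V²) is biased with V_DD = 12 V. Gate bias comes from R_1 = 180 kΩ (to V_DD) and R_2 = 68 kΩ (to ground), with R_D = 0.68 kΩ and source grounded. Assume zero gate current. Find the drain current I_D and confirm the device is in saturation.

V_G = V_DD·R_2/(R_1+R_2) = 12×68/248 = 3.29 V. With the source grounded, V_GS = V_G = 3.29 V.
Assume saturation: I_D = (k_n/2)(V_GS − V_t)² = (1.8/2)×(3.29 − 1.4)² = 0.9×1.89² = 3.22 mA.
V_DS = V_DD − I_D·R_D = 12 − 3.22×0.68 = 9.81 V.
Saturation requires V_DS ≥ V_GS − V_t = 1.89 V; 9.81 ≥ 1.89 ✓.

I_D ≈ 3.2 mA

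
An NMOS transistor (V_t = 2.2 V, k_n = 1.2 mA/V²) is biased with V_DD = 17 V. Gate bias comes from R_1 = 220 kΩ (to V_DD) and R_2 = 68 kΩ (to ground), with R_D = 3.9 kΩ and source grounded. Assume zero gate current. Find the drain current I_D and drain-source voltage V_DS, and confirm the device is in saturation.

I_D ≈ 2 mA, V_DS ≈ 9.3 V

V_G = V_DD·R_2/(R_1+R_2) = 17×68/288 = 4.01 V. With the source grounded, V_GS = V_G = 4.01 V.
Assume saturation: I_D = (k_n/2)(V_GS − V_t)² = (1.2/2)×(4.01 − 2.2)² = 0.6×1.81² = 1.97 mA.
V_DS = V_DD − I_D·R_D = 17 − 1.97×3.9 = 9.3 V.
Saturation requires V_DS ≥ V_GS − V_t = 1.81 V; 9.3 ≥ 1.81 ✓.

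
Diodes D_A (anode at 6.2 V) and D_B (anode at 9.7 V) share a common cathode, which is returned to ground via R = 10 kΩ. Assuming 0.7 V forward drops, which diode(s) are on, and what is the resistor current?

Only D_B conducts; I_R ≈ 0.9 mA

Assume both conduct. Then node N would need to be at both 6.2−0.7 = 5.5 V and 9.7−0.7 = 9 V, which is impossible.
Assume only D_B conducts: V_N = 9.7 − 0.7 = 9 V, so I_R = 9/10 = 0.9 mA.
Check D_A: its anode-to-cathode voltage is 6.2 − 9 = -2.8 V < 0.7 V, so it is off. The assumption is consistent.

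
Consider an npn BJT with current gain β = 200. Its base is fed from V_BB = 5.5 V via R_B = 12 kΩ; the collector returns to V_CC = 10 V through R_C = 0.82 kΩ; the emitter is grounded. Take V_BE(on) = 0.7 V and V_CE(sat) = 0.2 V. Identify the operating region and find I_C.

saturation; I_C ≈ 12 mA

Assume active: I_B = (5.5 − 0.7)/12 = 0.4 mA, giving I_C = β·I_B = 80 mA.
But then V_CE = 10 − 80×0.82 = -55.6 V < V_CE(sat) = 0.2 V — impossible in the active region.
So the transistor is saturated. With V_CE = 0.2 V, I_C = (V_CC − 0.2)/R_C = 9.8/0.82 = 12 mA.
Check: β·I_B = 80 mA > I_C = 12 mA, confirming saturation.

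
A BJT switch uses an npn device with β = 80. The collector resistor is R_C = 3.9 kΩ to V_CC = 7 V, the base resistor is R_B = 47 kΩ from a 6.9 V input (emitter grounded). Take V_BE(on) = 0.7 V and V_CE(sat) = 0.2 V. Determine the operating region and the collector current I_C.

Assume active: I_B = (6.9 − 0.7)/47 = 0.132 mA, giving I_C = β·I_B = 10.6 mA.
But then V_CE = 7 − 10.6×3.9 = -34.2 V < V_CE(sat) = 0.2 V — impossible in the active region.
So the transistor is saturated. With V_CE = 0.2 V, I_C = (V_CC − 0.2)/R_C = 6.8/3.9 = 1.74 mA.
Check: β·I_B = 10.6 mA > I_C = 1.74 mA, confirming saturation.

saturation; I_C ≈ 1.7 mA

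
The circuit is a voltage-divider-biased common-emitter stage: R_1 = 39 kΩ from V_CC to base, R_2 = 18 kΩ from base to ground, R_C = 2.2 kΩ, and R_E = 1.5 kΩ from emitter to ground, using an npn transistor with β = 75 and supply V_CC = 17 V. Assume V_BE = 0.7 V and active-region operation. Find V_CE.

V_CE ≈ 6.7 V

Thevenize the base divider: V_Th = V_CC·R_2/(R_1+R_2) = 17×18/57 = 5.37 V, R_Th = R_1‖R_2 = 12.3 kΩ.
Base-emitter loop: V_Th = I_B·R_Th + V_BE + (β+1)I_B·R_E, so I_B = (5.37 − 0.7) / (12.3 + 76×1.5) = 0.037 mA.
I_C = β·I_B = 75×0.037 = 2.77 mA, and I_E = (β+1)I_B = 2.81 mA.
V_CE = V_CC − I_C·R_C − I_E·R_E = 17 − 2.77×2.2 − 2.81×1.5 = 6.69 V.
V_CE = 6.69 V > 0.2 V confirms active-region operation.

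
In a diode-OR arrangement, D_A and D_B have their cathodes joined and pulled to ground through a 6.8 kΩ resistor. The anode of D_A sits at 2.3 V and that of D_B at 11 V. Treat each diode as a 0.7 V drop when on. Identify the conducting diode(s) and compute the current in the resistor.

Assume both conduct. Then node N would need to be at both 2.3−0.7 = 1.6 V and 11−0.7 = 10.3 V, which is impossible.
Assume only D_B conducts: V_N = 11 − 0.7 = 10.3 V, so I_R = 10.3/6.8 = 1.51 mA.
Check D_A: its anode-to-cathode voltage is 2.3 − 10.3 = -8 V < 0.7 V, so it is off. The assumption is consistent.

Only D_B conducts; I_R ≈ 1.5 mA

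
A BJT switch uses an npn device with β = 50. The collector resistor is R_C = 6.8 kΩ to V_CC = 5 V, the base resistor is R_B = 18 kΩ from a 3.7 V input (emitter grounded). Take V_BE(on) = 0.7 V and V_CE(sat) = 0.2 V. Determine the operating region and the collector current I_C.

Assume active: I_B = (3.7 − 0.7)/18 = 0.167 mA, giving I_C = β·I_B = 8.33 mA.
But then V_CE = 5 − 8.33×6.8 = -51.7 V < V_CE(sat) = 0.2 V — impossible in the active region.
So the transistor is saturated. With V_CE = 0.2 V, I_C = (V_CC − 0.2)/R_C = 4.8/6.8 = 0.706 mA.
Check: β·I_B = 8.33 mA > I_C = 0.706 mA, confirming saturation.

saturation; I_C ≈ 0.71 mA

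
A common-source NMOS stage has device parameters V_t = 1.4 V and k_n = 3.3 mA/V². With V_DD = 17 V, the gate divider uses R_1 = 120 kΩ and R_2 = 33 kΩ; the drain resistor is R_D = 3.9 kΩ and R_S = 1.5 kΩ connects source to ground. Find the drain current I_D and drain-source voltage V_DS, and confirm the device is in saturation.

I_D ≈ 0.99 mA, V_DS ≈ 12 V

V_G = V_DD·R_2/(R_1+R_2) = 17×33/153 = 3.67 V.
Assume saturation: I_D = (k_n/2)(V_GS − V_t)² with V_GS = V_G − I_D·R_S = 3.67 − 1.5·I_D.
Substituting gives 3.71·I_D² − 12.2·I_D + 8.48 = 0, with roots I_D = 0.994 or 2.3 mA.
The root I_D = 2.3 mA gives V_GS = 0.22 V ≤ V_t, so take I_D = 0.994 mA.
Then V_GS = 2.18 V and V_DS = V_DD − I_D(R_D+R_S) = 17 − 0.994×5.4 = 11.6 V.
Saturation requires V_DS ≥ V_GS − V_t = 0.776 V; 11.6 ≥ 0.776 ✓.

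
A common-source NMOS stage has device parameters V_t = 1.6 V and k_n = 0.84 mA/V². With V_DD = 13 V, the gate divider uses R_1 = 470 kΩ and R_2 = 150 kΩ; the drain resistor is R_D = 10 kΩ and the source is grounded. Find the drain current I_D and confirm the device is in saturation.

I_D ≈ 1 mA

V_G = V_DD·R_2/(R_1+R_2) = 13×150/620 = 3.15 V. With the source grounded, V_GS = V_G = 3.15 V.
Assume saturation: I_D = (k_n/2)(V_GS − V_t)² = (0.84/2)×(3.15 − 1.6)² = 0.42×1.55² = 1 mA.
V_DS = V_DD − I_D·R_D = 13 − 1×10 = 2.97 V.
Saturation requires V_DS ≥ V_GS − V_t = 1.55 V; 2.97 ≥ 1.55 ✓.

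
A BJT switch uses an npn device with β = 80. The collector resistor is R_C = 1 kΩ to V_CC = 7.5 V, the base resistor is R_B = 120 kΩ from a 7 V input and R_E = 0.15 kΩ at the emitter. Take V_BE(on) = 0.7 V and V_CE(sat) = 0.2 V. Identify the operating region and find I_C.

Assume active. Base-emitter loop: I_B = (V_BB − V_BE)/(R_B + (β+1)R_E) = (7 − 0.7)/(120 + 81×0.15) = 0.0477 mA.
I_C = β·I_B = 80×0.0477 = 3.81 mA.
V_CE = V_CC − I_C·R_C − I_E·R_E = 7.5 − 3.81×1 − 3.86×0.15 = 3.11 V > V_CE(sat), so the active-region assumption holds.

active; I_C ≈ 3.8 mA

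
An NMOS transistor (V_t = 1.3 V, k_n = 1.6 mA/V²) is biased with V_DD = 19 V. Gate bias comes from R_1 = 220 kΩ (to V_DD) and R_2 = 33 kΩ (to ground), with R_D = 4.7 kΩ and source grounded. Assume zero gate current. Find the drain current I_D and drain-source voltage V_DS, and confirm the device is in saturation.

V_G = V_DD·R_2/(R_1+R_2) = 19×33/253 = 2.48 V. With the source grounded, V_GS = V_G = 2.48 V.
Assume saturation: I_D = (k_n/2)(V_GS − V_t)² = (1.6/2)×(2.48 − 1.3)² = 0.8×1.18² = 1.11 mA.
V_DS = V_DD − I_D·R_D = 19 − 1.11×4.7 = 13.8 V.
Saturation requires V_DS ≥ V_GS − V_t = 1.18 V; 13.8 ≥ 1.18 ✓.

I_D ≈ 1.1 mA, V_DS ≈ 14 V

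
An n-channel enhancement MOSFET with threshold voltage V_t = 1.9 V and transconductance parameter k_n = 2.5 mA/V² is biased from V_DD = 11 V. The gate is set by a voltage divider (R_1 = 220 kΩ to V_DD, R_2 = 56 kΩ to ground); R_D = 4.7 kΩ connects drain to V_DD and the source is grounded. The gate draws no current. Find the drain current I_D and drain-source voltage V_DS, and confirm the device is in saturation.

I_D ≈ 0.14 mA, V_DS ≈ 10 V

V_G = V_DD·R_2/(R_1+R_2) = 11×56/276 = 2.23 V. With the source grounded, V_GS = V_G = 2.23 V.
Assume saturation: I_D = (k_n/2)(V_GS − V_t)² = (2.5/2)×(2.23 − 1.9)² = 1.25×0.332² = 0.138 mA.
V_DS = V_DD − I_D·R_D = 11 − 0.138×4.7 = 10.4 V.
Saturation requires V_DS ≥ V_GS − V_t = 0.332 V; 10.4 ≥ 0.332 ✓.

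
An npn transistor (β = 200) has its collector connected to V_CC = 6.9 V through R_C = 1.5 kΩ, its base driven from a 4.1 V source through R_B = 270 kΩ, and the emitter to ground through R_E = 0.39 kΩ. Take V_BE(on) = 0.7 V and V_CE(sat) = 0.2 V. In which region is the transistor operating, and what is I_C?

Assume active. Base-emitter loop: I_B = (V_BB − V_BE)/(R_B + (β+1)R_E) = (4.1 − 0.7)/(270 + 201×0.39) = 0.00976 mA.
I_C = β·I_B = 200×0.00976 = 1.95 mA.
V_CE = V_CC − I_C·R_C − I_E·R_E = 6.9 − 1.95×1.5 − 1.96×0.39 = 3.21 V > V_CE(sat), so the active-region assumption holds.

active; I_C ≈ 2 mA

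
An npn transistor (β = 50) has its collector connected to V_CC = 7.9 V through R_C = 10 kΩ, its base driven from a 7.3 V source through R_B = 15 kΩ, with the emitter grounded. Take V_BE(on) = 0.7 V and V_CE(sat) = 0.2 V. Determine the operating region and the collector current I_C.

Assume active: I_B = (7.3 − 0.7)/15 = 0.44 mA, giving I_C = β·I_B = 22 mA.
But then V_CE = 7.9 − 22×10 = -212 V < V_CE(sat) = 0.2 V — impossible in the active region.
So the transistor is saturated. With V_CE = 0.2 V, I_C = (V_CC − 0.2)/R_C = 7.7/10 = 0.77 mA.
Check: β·I_B = 22 mA > I_C = 0.77 mA, confirming saturation.

saturation; I_C ≈ 0.77 mA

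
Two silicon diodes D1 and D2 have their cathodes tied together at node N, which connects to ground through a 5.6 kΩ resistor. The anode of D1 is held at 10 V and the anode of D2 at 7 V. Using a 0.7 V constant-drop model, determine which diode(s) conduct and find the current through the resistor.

Assume both conduct. Then node N would need to be at both 10−0.7 = 9.3 V and 7−0.7 = 6.3 V, which is impossible.
Assume only D1 conducts: V_N = 10 − 0.7 = 9.3 V, so I_R = 9.3/5.6 = 1.66 mA.
Check D2: its anode-to-cathode voltage is 7 − 9.3 = -2.3 V < 0.7 V, so it is off. The assumption is consistent.

Only D1 conducts; I_R ≈ 1.7 mA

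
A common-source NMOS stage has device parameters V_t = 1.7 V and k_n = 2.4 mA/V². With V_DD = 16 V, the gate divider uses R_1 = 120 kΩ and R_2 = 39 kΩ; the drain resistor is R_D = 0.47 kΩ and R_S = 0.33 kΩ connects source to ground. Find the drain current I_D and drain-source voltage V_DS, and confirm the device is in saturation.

V_G = V_DD·R_2/(R_1+R_2) = 16×39/159 = 3.92 V.
Assume saturation: I_D = (k_n/2)(V_GS − V_t)² with V_GS = V_G − I_D·R_S = 3.92 − 0.33·I_D.
Substituting gives 0.131·I_D² − 2.76·I_D + 5.94 = 0, with roots I_D = 2.43 or 18.7 mA.
The root I_D = 18.7 mA gives V_GS = -2.25 V ≤ V_t, so take I_D = 2.43 mA.
Then V_GS = 3.12 V and V_DS = V_DD − I_D(R_D+R_S) = 16 − 2.43×0.8 = 14.1 V.
Saturation requires V_DS ≥ V_GS − V_t = 1.42 V; 14.1 ≥ 1.42 ✓.

I_D ≈ 2.4 mA, V_DS ≈ 14 V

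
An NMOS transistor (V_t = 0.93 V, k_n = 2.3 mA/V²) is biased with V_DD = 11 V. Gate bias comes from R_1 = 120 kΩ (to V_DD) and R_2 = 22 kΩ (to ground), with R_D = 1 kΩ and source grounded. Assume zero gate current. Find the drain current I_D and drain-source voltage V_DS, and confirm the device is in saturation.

V_G = V_DD·R_2/(R_1+R_2) = 11×22/142 = 1.7 V. With the source grounded, V_GS = V_G = 1.7 V.
Assume saturation: I_D = (k_n/2)(V_GS − V_t)² = (2.3/2)×(1.7 − 0.93)² = 1.15×0.774² = 0.689 mA.
V_DS = V_DD − I_D·R_D = 11 − 0.689×1 = 10.3 V.
Saturation requires V_DS ≥ V_GS − V_t = 0.774 V; 10.3 ≥ 0.774 ✓.

I_D ≈ 0.69 mA, V_DS ≈ 10 V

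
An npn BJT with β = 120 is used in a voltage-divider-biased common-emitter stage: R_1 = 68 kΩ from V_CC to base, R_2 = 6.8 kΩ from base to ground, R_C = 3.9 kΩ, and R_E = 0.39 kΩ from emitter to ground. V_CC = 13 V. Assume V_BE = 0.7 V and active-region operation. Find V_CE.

V_CE ≈ 8.3 V

Thevenize the base divider: V_Th = V_CC·R_2/(R_1+R_2) = 13×6.8/74.8 = 1.18 V, R_Th = R_1‖R_2 = 6.18 kΩ.
Base-emitter loop: V_Th = I_B·R_Th + V_BE + (β+1)I_B·R_E, so I_B = (1.18 − 0.7) / (6.18 + 121×0.39) = 0.00903 mA.
I_C = β·I_B = 120×0.00903 = 1.08 mA, and I_E = (β+1)I_B = 1.09 mA.
V_CE = V_CC − I_C·R_C − I_E·R_E = 13 − 1.08×3.9 − 1.09×0.39 = 8.35 V.
V_CE = 8.35 V > 0.2 V confirms active-region operation.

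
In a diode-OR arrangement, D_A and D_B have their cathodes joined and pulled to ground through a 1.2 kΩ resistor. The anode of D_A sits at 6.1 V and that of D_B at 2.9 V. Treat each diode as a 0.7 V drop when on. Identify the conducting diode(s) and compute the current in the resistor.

Only D_A conducts; I_R ≈ 4.5 mA

Assume both conduct. Then node N would need to be at both 6.1−0.7 = 5.4 V and 2.9−0.7 = 2.2 V, which is impossible.
Assume only D_A conducts: V_N = 6.1 − 0.7 = 5.4 V, so I_R = 5.4/1.2 = 4.5 mA.
Check D_B: its anode-to-cathode voltage is 2.9 − 5.4 = -2.5 V < 0.7 V, so it is off. The assumption is consistent.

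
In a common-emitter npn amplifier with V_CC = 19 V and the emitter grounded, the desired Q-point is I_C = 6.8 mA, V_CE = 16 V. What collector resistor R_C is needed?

Collector loop: V_CC = I_C·R_C + V_CE.
R_C = (V_CC − V_CE)/I_C = (19 − 16)/6.8 = 0.441 kΩ.

R_C ≈ 0.44 kΩ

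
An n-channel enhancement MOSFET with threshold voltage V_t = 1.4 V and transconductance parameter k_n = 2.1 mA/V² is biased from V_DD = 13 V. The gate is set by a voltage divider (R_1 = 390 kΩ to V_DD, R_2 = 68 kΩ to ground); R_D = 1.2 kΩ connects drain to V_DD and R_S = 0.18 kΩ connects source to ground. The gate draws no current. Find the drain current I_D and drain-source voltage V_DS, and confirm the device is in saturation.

V_G = V_DD·R_2/(R_1+R_2) = 13×68/458 = 1.93 V.
Assume saturation: I_D = (k_n/2)(V_GS − V_t)² with V_GS = V_G − I_D·R_S = 1.93 − 0.18·I_D.
Substituting gives 0.034·I_D² − 1.2·I_D + 0.295 = 0, with roots I_D = 0.248 or 35 mA.
The root I_D = 35 mA gives V_GS = -4.38 V ≤ V_t, so take I_D = 0.248 mA.
Then V_GS = 1.89 V and V_DS = V_DD − I_D(R_D+R_S) = 13 − 0.248×1.38 = 12.7 V.
Saturation requires V_DS ≥ V_GS − V_t = 0.486 V; 12.7 ≥ 0.486 ✓.

I_D ≈ 0.25 mA, V_DS ≈ 13 V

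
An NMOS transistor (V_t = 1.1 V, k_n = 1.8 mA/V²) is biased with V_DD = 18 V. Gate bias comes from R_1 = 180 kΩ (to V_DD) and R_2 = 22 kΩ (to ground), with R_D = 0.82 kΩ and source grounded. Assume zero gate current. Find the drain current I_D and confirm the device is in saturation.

I_D ≈ 0.67 mA

V_G = V_DD·R_2/(R_1+R_2) = 18×22/202 = 1.96 V. With the source grounded, V_GS = V_G = 1.96 V.
Assume saturation: I_D = (k_n/2)(V_GS − V_t)² = (1.8/2)×(1.96 − 1.1)² = 0.9×0.86² = 0.666 mA.
V_DS = V_DD − I_D·R_D = 18 − 0.666×0.82 = 17.5 V.
Saturation requires V_DS ≥ V_GS − V_t = 0.86 V; 17.5 ≥ 0.86 ✓.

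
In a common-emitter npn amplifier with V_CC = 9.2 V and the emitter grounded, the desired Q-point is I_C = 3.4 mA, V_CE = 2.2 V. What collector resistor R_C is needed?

R_C ≈ 2.1 kΩ

Collector loop: V_CC = I_C·R_C + V_CE.
R_C = (V_CC − V_CE)/I_C = (9.2 − 2.2)/3.4 = 2.06 kΩ.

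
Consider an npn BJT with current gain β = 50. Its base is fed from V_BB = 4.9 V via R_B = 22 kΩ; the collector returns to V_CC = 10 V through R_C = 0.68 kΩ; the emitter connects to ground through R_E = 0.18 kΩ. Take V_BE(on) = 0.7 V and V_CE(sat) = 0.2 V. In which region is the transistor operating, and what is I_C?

Assume active. Base-emitter loop: I_B = (V_BB − V_BE)/(R_B + (β+1)R_E) = (4.9 − 0.7)/(22 + 51×0.18) = 0.135 mA.
I_C = β·I_B = 50×0.135 = 6.74 mA.
V_CE = V_CC − I_C·R_C − I_E·R_E = 10 − 6.74×0.68 − 6.87×0.18 = 4.18 V > V_CE(sat), so the active-region assumption holds.

active; I_C ≈ 6.7 mA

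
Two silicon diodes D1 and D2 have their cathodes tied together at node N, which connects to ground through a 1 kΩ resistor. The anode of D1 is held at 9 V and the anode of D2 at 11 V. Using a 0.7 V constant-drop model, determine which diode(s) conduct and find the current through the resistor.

Only D2 conducts; I_R ≈ 10 mA

Assume both conduct. Then node N would need to be at both 9−0.7 = 8.3 V and 11−0.7 = 10.3 V, which is impossible.
Assume only D2 conducts: V_N = 11 − 0.7 = 10.3 V, so I_R = 10.3/1 = 10.3 mA.
Check D1: its anode-to-cathode voltage is 9 − 10.3 = -1.3 V < 0.7 V, so it is off. The assumption is consistent.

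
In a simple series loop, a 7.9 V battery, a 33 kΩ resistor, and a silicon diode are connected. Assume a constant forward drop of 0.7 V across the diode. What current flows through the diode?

I ≈ 0.22 mA

KVL around the loop: 7.9 = V_D + I·R = 0.7 + I × 33 kΩ.
So I = (7.9 − 0.7) / 33 kΩ = 7.2 / 33 = 0.218 mA.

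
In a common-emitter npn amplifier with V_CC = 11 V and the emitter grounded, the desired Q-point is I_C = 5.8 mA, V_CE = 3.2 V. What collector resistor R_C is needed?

R_C ≈ 1.3 kΩ

Collector loop: V_CC = I_C·R_C + V_CE.
R_C = (V_CC − V_CE)/I_C = (11 − 3.2)/5.8 = 1.34 kΩ.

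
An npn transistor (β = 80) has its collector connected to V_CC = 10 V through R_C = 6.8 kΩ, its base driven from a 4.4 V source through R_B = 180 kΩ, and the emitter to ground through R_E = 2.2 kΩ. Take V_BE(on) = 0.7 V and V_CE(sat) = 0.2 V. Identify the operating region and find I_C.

active; I_C ≈ 0.83 mA

Assume active. Base-emitter loop: I_B = (V_BB − V_BE)/(R_B + (β+1)R_E) = (4.4 − 0.7)/(180 + 81×2.2) = 0.0103 mA.
I_C = β·I_B = 80×0.0103 = 0.826 mA.
V_CE = V_CC − I_C·R_C − I_E·R_E = 10 − 0.826×6.8 − 0.837×2.2 = 2.54 V > V_CE(sat), so the active-region assumption holds.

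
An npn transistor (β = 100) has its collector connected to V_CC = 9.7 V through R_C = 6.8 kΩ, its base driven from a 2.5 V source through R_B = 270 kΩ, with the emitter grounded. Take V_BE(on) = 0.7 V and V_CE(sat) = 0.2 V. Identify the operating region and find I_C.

active; I_C ≈ 0.67 mA

Assume active. Base-emitter loop: I_B = (V_BB − V_BE)/R_B = (2.5 − 0.7)/270 = 0.00667 mA.
I_C = β·I_B = 100×0.00667 = 0.667 mA.
V_CE = V_CC − I_C·R_C = 9.7 − 0.667×6.8 = 5.17 V > V_CE(sat), so the active-region assumption holds.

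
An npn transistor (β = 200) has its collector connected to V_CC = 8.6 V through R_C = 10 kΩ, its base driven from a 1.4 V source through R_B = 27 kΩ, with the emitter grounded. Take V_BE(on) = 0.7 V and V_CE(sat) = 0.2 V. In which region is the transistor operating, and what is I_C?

Assume active: I_B = (1.4 − 0.7)/27 = 0.0259 mA, giving I_C = β·I_B = 5.19 mA.
But then V_CE = 8.6 − 5.19×10 = -43.3 V < V_CE(sat) = 0.2 V — impossible in the active region.
So the transistor is saturated. With V_CE = 0.2 V, I_C = (V_CC − 0.2)/R_C = 8.4/10 = 0.84 mA.
Check: β·I_B = 5.19 mA > I_C = 0.84 mA, confirming saturation.

saturation; I_C ≈ 0.84 mA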